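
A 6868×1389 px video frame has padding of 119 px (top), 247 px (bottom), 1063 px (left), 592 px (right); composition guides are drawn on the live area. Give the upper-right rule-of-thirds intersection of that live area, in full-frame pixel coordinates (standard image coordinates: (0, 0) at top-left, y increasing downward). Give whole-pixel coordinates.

(4538, 460)

Content width = 6868 − 1063 − 592 = 5213 px; content height = 1389 − 119 − 247 = 1023 px.
Upper-right is two-thirds across and one-third down within the live area.
x = 1063 + 2 × 5213/3 = 1063 + 3475.33 ≈ 4538
y = 119 + 1 × 1023/3 = 119 + 341.00 ≈ 460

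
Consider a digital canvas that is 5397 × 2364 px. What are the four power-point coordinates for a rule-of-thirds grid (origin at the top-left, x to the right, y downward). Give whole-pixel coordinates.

(1799, 788), (3598, 788), (1799, 1576), (3598, 1576)

One third of 5397 is 1799; one third of 2364 is 788.
Vertical third lines at x = 1799 and x = 3598; horizontal third lines at y = 788 and y = 1576.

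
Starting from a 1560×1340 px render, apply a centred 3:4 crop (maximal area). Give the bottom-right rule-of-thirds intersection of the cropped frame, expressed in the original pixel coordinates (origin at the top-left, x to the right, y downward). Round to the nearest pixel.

1560/1340 > 3/4, so the 3:4 crop keeps the full height 1340 and trims width to 1340 × 3/4 = 1005.00 px.
Left offset = (1560 − 1005.00)/2 = 277.50 px; top offset = 0.
Bottom-right is two-thirds across and two-thirds down within the crop:
x = 277.50 + 2 × 1005.00/3 ≈ 948; y = 0.00 + 2 × 1340.00/3 ≈ 893.

x = 948 px, y = 893 px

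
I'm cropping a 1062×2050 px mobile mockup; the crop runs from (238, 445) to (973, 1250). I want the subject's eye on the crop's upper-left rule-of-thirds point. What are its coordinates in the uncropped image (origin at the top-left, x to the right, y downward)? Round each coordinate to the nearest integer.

Crop width = 973 − 238 = 735 px; one third is 245.00 px.
Crop height = 1250 − 445 = 805 px; one third is 268.33 px.
The upper-left point is one-third across and one-third down within the crop:
x = 238 + 1 × 245.00 ≈ 483; y = 445 + 1 × 268.33 ≈ 713.

(483, 713)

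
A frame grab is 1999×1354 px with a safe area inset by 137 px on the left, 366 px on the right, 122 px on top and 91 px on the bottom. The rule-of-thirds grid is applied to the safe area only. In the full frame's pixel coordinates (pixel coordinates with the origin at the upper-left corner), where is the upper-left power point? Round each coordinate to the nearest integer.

Content width = 1999 − 137 − 366 = 1496 px; content height = 1354 − 122 − 91 = 1141 px.
Upper-left is one-third across and one-third down within the safe area.
x = 137 + 1 × 1496/3 = 137 + 498.67 ≈ 636
y = 122 + 1 × 1141/3 = 122 + 380.33 ≈ 502

(636, 502)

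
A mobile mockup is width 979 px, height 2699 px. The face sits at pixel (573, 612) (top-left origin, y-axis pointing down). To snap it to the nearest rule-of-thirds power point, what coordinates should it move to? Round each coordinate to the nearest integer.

Third lines: x ∈ {326, 653}, y ∈ {900, 1799}.
573 is closer to x = 653; 612 is closer to y = 900.
So the nearest intersection is the upper-right power point.

x = 653 px, y = 900 px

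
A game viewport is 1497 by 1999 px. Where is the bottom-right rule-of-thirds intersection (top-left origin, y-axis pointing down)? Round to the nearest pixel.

x = 998 px, y = 1333 px

The bottom-right point sits two-thirds of the way across and two-thirds of the way down.
x = 2 × 1497/3 ≈ 998; y = 2 × 1999/3 ≈ 1333.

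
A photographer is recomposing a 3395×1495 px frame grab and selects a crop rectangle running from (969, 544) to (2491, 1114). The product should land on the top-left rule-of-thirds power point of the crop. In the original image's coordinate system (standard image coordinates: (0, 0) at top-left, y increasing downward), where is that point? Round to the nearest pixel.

(1476, 734)

Crop width = 2491 − 969 = 1522 px; one third is 507.33 px.
Crop height = 1114 − 544 = 570 px; one third is 190.00 px.
The top-left point is one-third across and one-third down within the crop:
x = 969 + 1 × 507.33 ≈ 1476; y = 544 + 1 × 190.00 ≈ 734.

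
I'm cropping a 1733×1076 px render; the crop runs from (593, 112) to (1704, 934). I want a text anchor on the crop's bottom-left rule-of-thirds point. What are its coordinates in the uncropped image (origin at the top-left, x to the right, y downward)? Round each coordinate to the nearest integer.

x = 963 px, y = 660 px

Crop width = 1704 − 593 = 1111 px; one third is 370.33 px.
Crop height = 934 − 112 = 822 px; one third is 274.00 px.
The bottom-left point is one-third across and two-thirds down within the crop:
x = 593 + 1 × 370.33 ≈ 963; y = 112 + 2 × 274.00 ≈ 660.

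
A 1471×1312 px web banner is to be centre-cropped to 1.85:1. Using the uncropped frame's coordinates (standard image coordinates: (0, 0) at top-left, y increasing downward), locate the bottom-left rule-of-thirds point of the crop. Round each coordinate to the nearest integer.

(490, 789)

1471/1312 < 1.85/1, so the 1.85:1 crop keeps the full width 1471 and trims height to 1471 × 1/1.85 = 795.14 px.
Top offset = (1312 − 795.14)/2 = 258.43 px; left offset = 0.
Bottom-left is one-third across and two-thirds down within the crop:
x = 0.00 + 1 × 1471.00/3 ≈ 490; y = 258.43 + 2 × 795.14/3 ≈ 789.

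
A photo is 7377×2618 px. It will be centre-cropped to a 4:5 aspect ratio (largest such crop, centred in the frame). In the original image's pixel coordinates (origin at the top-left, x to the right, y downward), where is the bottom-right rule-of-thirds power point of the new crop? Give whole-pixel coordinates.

(4038, 1745)

7377/2618 > 4/5, so the 4:5 crop keeps the full height 2618 and trims width to 2618 × 4/5 = 2094.40 px.
Left offset = (7377 − 2094.40)/2 = 2641.30 px; top offset = 0.
Bottom-right is two-thirds across and two-thirds down within the crop:
x = 2641.30 + 2 × 2094.40/3 ≈ 4038; y = 0.00 + 2 × 2618.00/3 ≈ 1745.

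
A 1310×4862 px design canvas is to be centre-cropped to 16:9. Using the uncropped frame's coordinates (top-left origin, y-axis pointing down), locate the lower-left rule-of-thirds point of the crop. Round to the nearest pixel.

1310/4862 < 16/9, so the 16:9 crop keeps the full width 1310 and trims height to 1310 × 9/16 = 736.88 px.
Top offset = (4862 − 736.88)/2 = 2062.56 px; left offset = 0.
Lower-left is one-third across and two-thirds down within the crop:
x = 0.00 + 1 × 1310.00/3 ≈ 437; y = 2062.56 + 2 × 736.88/3 ≈ 2554.

x = 437 px, y = 2554 px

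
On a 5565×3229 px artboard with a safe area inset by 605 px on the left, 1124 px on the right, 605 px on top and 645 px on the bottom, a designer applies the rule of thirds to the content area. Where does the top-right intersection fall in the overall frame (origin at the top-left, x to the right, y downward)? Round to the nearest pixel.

(3162, 1265)

Content width = 5565 − 605 − 1124 = 3836 px; content height = 3229 − 605 − 645 = 1979 px.
Top-right is two-thirds across and one-third down within the content area.
x = 605 + 2 × 3836/3 = 605 + 2557.33 ≈ 3162
y = 605 + 1 × 1979/3 = 605 + 659.67 ≈ 1265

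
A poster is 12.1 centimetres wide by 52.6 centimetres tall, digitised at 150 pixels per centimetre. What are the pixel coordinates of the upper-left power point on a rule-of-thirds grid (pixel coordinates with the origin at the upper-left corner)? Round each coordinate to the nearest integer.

(605, 2630)

In pixels the canvas is 12.1 × 150 = 1815 wide and 52.6 × 150 = 7890 tall.
The upper-left point is one-third across and one-third down:
x = 1 × 1815/3 ≈ 605; y = 1 × 7890/3 ≈ 2630.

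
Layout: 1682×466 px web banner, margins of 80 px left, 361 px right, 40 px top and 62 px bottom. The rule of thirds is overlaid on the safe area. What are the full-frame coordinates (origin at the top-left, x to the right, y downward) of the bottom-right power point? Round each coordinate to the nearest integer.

Content width = 1682 − 80 − 361 = 1241 px; content height = 466 − 40 − 62 = 364 px.
Bottom-right is two-thirds across and two-thirds down within the safe area.
x = 80 + 2 × 1241/3 = 80 + 827.33 ≈ 907
y = 40 + 2 × 364/3 = 40 + 242.67 ≈ 283

x = 907 px, y = 283 px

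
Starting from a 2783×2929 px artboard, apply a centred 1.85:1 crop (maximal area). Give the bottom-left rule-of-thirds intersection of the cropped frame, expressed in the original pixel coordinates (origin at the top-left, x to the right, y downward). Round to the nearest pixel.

x = 928 px, y = 1715 px

2783/2929 < 1.85/1, so the 1.85:1 crop keeps the full width 2783 and trims height to 2783 × 1/1.85 = 1504.32 px.
Top offset = (2929 − 1504.32)/2 = 712.34 px; left offset = 0.
Bottom-left is one-third across and two-thirds down within the crop:
x = 0.00 + 1 × 2783.00/3 ≈ 928; y = 712.34 + 2 × 1504.32/3 ≈ 1715.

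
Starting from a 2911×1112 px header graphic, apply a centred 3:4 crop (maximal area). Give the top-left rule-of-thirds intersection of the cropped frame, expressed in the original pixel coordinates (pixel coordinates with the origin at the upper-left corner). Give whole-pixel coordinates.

2911/1112 > 3/4, so the 3:4 crop keeps the full height 1112 and trims width to 1112 × 3/4 = 834.00 px.
Left offset = (2911 − 834.00)/2 = 1038.50 px; top offset = 0.
Top-left is one-third across and one-third down within the crop:
x = 1038.50 + 1 × 834.00/3 ≈ 1317; y = 0.00 + 1 × 1112.00/3 ≈ 371.

x = 1317 px, y = 371 px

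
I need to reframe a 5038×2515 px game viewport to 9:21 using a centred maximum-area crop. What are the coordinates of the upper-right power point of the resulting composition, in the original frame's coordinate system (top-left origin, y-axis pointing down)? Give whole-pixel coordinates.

5038/2515 > 9/21, so the 9:21 crop keeps the full height 2515 and trims width to 2515 × 9/21 = 1077.86 px.
Left offset = (5038 − 1077.86)/2 = 1980.07 px; top offset = 0.
Upper-right is two-thirds across and one-third down within the crop:
x = 1980.07 + 2 × 1077.86/3 ≈ 2699; y = 0.00 + 1 × 2515.00/3 ≈ 838.

x = 2699 px, y = 838 px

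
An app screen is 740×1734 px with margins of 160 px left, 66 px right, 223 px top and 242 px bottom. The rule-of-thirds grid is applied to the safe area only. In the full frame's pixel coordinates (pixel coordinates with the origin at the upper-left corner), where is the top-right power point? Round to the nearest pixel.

(503, 646)

Content width = 740 − 160 − 66 = 514 px; content height = 1734 − 223 − 242 = 1269 px.
Top-right is two-thirds across and one-third down within the safe area.
x = 160 + 2 × 514/3 = 160 + 342.67 ≈ 503
y = 223 + 1 × 1269/3 = 223 + 423.00 ≈ 646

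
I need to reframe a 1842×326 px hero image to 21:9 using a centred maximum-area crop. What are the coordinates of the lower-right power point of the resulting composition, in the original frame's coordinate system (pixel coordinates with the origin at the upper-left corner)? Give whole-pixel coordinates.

1842/326 > 21/9, so the 21:9 crop keeps the full height 326 and trims width to 326 × 21/9 = 760.67 px.
Left offset = (1842 − 760.67)/2 = 540.67 px; top offset = 0.
Lower-right is two-thirds across and two-thirds down within the crop:
x = 540.67 + 2 × 760.67/3 ≈ 1048; y = 0.00 + 2 × 326.00/3 ≈ 217.

(1048, 217)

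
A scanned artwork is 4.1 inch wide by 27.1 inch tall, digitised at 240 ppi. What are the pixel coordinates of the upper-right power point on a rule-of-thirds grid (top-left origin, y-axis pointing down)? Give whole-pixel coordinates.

x = 656 px, y = 2168 px

In pixels the canvas is 4.1 × 240 = 984 wide and 27.1 × 240 = 6504 tall.
The upper-right point is two-thirds across and one-third down:
x = 2 × 984/3 ≈ 656; y = 1 × 6504/3 ≈ 2168.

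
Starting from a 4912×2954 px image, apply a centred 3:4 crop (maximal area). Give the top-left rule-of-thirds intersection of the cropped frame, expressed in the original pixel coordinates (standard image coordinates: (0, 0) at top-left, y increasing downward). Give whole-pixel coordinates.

4912/2954 > 3/4, so the 3:4 crop keeps the full height 2954 and trims width to 2954 × 3/4 = 2215.50 px.
Left offset = (4912 − 2215.50)/2 = 1348.25 px; top offset = 0.
Top-left is one-third across and one-third down within the crop:
x = 1348.25 + 1 × 2215.50/3 ≈ 2087; y = 0.00 + 1 × 2954.00/3 ≈ 985.

(2087, 985)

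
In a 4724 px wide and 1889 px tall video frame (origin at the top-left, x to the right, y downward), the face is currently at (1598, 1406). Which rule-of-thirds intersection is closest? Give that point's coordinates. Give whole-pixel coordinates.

(1575, 1259)

Third lines: x ∈ {1575, 3149}, y ∈ {630, 1259}.
1598 is closer to x = 1575; 1406 is closer to y = 1259.
So the nearest intersection is the lower-left power point.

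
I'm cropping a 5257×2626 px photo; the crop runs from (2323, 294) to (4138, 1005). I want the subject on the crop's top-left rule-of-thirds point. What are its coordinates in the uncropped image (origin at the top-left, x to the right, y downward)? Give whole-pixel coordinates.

(2928, 531)

Crop width = 4138 − 2323 = 1815 px; one third is 605.00 px.
Crop height = 1005 − 294 = 711 px; one third is 237.00 px.
The top-left point is one-third across and one-third down within the crop:
x = 2323 + 1 × 605.00 ≈ 2928; y = 294 + 1 × 237.00 ≈ 531.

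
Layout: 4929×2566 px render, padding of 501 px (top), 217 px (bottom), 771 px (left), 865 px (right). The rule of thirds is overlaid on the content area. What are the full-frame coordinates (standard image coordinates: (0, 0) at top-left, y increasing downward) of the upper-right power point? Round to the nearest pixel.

Content width = 4929 − 771 − 865 = 3293 px; content height = 2566 − 501 − 217 = 1848 px.
Upper-right is two-thirds across and one-third down within the content area.
x = 771 + 2 × 3293/3 = 771 + 2195.33 ≈ 2966
y = 501 + 1 × 1848/3 = 501 + 616.00 ≈ 1117

x = 2966 px, y = 1117 px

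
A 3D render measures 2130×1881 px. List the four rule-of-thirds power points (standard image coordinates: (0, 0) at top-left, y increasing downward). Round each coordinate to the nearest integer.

One third of 2130 is 710; one third of 1881 is 627.
Vertical third lines at x = 710 and x = 1420; horizontal third lines at y = 627 and y = 1254.

(710, 627), (1420, 627), (710, 1254), (1420, 1254)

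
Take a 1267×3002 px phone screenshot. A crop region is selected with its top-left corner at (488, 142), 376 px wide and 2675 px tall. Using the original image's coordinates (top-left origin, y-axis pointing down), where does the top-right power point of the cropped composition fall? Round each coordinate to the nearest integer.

(739, 1034)

One third of the crop width 376 is 125.33 px.
One third of the crop height 2675 is 891.67 px.
The top-right point is two-thirds across and one-third down within the crop:
x = 488 + 2 × 125.33 ≈ 739; y = 142 + 1 × 891.67 ≈ 1034.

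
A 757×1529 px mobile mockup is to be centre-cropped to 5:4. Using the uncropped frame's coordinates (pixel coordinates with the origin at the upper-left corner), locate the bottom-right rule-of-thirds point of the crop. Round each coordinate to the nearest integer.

(505, 865)

757/1529 < 5/4, so the 5:4 crop keeps the full width 757 and trims height to 757 × 4/5 = 605.60 px.
Top offset = (1529 − 605.60)/2 = 461.70 px; left offset = 0.
Bottom-right is two-thirds across and two-thirds down within the crop:
x = 0.00 + 2 × 757.00/3 ≈ 505; y = 461.70 + 2 × 605.60/3 ≈ 865.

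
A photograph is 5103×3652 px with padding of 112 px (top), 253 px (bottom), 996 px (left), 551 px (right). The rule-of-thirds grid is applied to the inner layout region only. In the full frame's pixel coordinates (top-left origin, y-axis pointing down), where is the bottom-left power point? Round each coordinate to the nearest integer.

Content width = 5103 − 996 − 551 = 3556 px; content height = 3652 − 112 − 253 = 3287 px.
Bottom-left is one-third across and two-thirds down within the inner layout region.
x = 996 + 1 × 3556/3 = 996 + 1185.33 ≈ 2181
y = 112 + 2 × 3287/3 = 112 + 2191.33 ≈ 2303

x = 2181 px, y = 2303 px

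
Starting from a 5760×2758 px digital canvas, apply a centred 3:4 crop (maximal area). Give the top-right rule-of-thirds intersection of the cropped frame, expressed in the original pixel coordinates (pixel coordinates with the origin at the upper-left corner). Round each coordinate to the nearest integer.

(3225, 919)

5760/2758 > 3/4, so the 3:4 crop keeps the full height 2758 and trims width to 2758 × 3/4 = 2068.50 px.
Left offset = (5760 − 2068.50)/2 = 1845.75 px; top offset = 0.
Top-right is two-thirds across and one-third down within the crop:
x = 1845.75 + 2 × 2068.50/3 ≈ 3225; y = 0.00 + 1 × 2758.00/3 ≈ 919.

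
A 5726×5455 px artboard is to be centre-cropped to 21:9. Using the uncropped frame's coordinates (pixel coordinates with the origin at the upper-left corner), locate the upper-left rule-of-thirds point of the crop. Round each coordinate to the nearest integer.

5726/5455 < 21/9, so the 21:9 crop keeps the full width 5726 and trims height to 5726 × 9/21 = 2454.00 px.
Top offset = (5455 − 2454.00)/2 = 1500.50 px; left offset = 0.
Upper-left is one-third across and one-third down within the crop:
x = 0.00 + 1 × 5726.00/3 ≈ 1909; y = 1500.50 + 1 × 2454.00/3 ≈ 2319.

(1909, 2319)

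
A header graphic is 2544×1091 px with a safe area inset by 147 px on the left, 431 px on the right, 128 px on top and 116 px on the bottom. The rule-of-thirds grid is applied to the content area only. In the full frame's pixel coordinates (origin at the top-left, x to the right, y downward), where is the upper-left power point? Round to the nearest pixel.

x = 802 px, y = 410 px

Content width = 2544 − 147 − 431 = 1966 px; content height = 1091 − 128 − 116 = 847 px.
Upper-left is one-third across and one-third down within the content area.
x = 147 + 1 × 1966/3 = 147 + 655.33 ≈ 802
y = 128 + 1 × 847/3 = 128 + 282.33 ≈ 410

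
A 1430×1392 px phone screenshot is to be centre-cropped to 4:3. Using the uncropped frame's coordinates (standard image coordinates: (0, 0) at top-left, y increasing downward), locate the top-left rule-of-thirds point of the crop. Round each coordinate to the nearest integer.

x = 477 px, y = 517 px

1430/1392 < 4/3, so the 4:3 crop keeps the full width 1430 and trims height to 1430 × 3/4 = 1072.50 px.
Top offset = (1392 − 1072.50)/2 = 159.75 px; left offset = 0.
Top-left is one-third across and one-third down within the crop:
x = 0.00 + 1 × 1430.00/3 ≈ 477; y = 159.75 + 1 × 1072.50/3 ≈ 517.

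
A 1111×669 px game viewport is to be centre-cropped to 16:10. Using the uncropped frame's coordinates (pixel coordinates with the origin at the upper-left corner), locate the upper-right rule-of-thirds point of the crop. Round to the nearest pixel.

1111/669 > 16/10, so the 16:10 crop keeps the full height 669 and trims width to 669 × 16/10 = 1070.40 px.
Left offset = (1111 − 1070.40)/2 = 20.30 px; top offset = 0.
Upper-right is two-thirds across and one-third down within the crop:
x = 20.30 + 2 × 1070.40/3 ≈ 734; y = 0.00 + 1 × 669.00/3 ≈ 223.

x = 734 px, y = 223 px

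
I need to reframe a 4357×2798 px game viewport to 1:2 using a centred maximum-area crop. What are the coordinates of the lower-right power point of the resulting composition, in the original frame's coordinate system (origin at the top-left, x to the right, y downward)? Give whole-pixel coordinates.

4357/2798 > 1/2, so the 1:2 crop keeps the full height 2798 and trims width to 2798 × 1/2 = 1399.00 px.
Left offset = (4357 − 1399.00)/2 = 1479.00 px; top offset = 0.
Lower-right is two-thirds across and two-thirds down within the crop:
x = 1479.00 + 2 × 1399.00/3 ≈ 2412; y = 0.00 + 2 × 2798.00/3 ≈ 1865.

x = 2412 px, y = 1865 px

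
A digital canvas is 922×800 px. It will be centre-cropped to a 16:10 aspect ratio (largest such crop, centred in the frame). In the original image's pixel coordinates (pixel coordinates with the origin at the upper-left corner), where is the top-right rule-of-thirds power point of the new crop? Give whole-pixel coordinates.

x = 615 px, y = 304 px

922/800 < 16/10, so the 16:10 crop keeps the full width 922 and trims height to 922 × 10/16 = 576.25 px.
Top offset = (800 − 576.25)/2 = 111.88 px; left offset = 0.
Top-right is two-thirds across and one-third down within the crop:
x = 0.00 + 2 × 922.00/3 ≈ 615; y = 111.88 + 1 × 576.25/3 ≈ 304.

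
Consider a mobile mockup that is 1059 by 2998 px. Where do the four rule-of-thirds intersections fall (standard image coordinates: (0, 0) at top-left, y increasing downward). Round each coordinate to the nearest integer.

One third of 1059 is 353; one third of 2998 is 999.33.
Vertical third lines at x = 353 and x = 706; horizontal third lines at y = 999 and y = 1999.

(353, 999), (706, 999), (353, 1999), (706, 1999)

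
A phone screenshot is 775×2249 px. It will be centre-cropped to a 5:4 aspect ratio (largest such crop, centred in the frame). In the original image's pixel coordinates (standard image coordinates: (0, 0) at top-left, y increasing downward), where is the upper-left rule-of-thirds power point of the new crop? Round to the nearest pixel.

775/2249 < 5/4, so the 5:4 crop keeps the full width 775 and trims height to 775 × 4/5 = 620.00 px.
Top offset = (2249 − 620.00)/2 = 814.50 px; left offset = 0.
Upper-left is one-third across and one-third down within the crop:
x = 0.00 + 1 × 775.00/3 ≈ 258; y = 814.50 + 1 × 620.00/3 ≈ 1021.

x = 258 px, y = 1021 px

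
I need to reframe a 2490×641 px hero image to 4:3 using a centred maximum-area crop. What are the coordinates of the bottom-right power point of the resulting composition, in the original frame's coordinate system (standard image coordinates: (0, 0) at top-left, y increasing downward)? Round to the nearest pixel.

(1387, 427)

2490/641 > 4/3, so the 4:3 crop keeps the full height 641 and trims width to 641 × 4/3 = 854.67 px.
Left offset = (2490 − 854.67)/2 = 817.67 px; top offset = 0.
Bottom-right is two-thirds across and two-thirds down within the crop:
x = 817.67 + 2 × 854.67/3 ≈ 1387; y = 0.00 + 2 × 641.00/3 ≈ 427.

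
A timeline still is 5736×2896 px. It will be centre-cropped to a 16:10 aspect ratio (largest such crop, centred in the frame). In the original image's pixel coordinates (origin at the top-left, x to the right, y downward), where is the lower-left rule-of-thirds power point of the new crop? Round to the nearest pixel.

x = 2096 px, y = 1931 px

5736/2896 > 16/10, so the 16:10 crop keeps the full height 2896 and trims width to 2896 × 16/10 = 4633.60 px.
Left offset = (5736 − 4633.60)/2 = 551.20 px; top offset = 0.
Lower-left is one-third across and two-thirds down within the crop:
x = 551.20 + 1 × 4633.60/3 ≈ 2096; y = 0.00 + 2 × 2896.00/3 ≈ 1931.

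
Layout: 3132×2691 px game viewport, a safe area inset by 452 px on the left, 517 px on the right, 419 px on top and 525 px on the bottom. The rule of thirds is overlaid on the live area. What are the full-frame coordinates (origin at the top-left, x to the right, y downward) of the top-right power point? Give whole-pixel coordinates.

Content width = 3132 − 452 − 517 = 2163 px; content height = 2691 − 419 − 525 = 1747 px.
Top-right is two-thirds across and one-third down within the live area.
x = 452 + 2 × 2163/3 = 452 + 1442.00 ≈ 1894
y = 419 + 1 × 1747/3 = 419 + 582.33 ≈ 1001

(1894, 1001)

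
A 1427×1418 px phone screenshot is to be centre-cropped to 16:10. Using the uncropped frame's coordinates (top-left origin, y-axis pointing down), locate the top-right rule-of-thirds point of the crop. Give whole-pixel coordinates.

1427/1418 < 16/10, so the 16:10 crop keeps the full width 1427 and trims height to 1427 × 10/16 = 891.88 px.
Top offset = (1418 − 891.88)/2 = 263.06 px; left offset = 0.
Top-right is two-thirds across and one-third down within the crop:
x = 0.00 + 2 × 1427.00/3 ≈ 951; y = 263.06 + 1 × 891.88/3 ≈ 560.

x = 951 px, y = 560 px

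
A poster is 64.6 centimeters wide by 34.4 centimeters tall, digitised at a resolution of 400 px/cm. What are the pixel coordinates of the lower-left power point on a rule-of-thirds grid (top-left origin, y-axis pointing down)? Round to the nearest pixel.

In pixels the canvas is 64.6 × 400 = 25840 wide and 34.4 × 400 = 13760 tall.
The lower-left point is one-third across and two-thirds down:
x = 1 × 25840/3 ≈ 8613; y = 2 × 13760/3 ≈ 9173.

x = 8613 px, y = 9173 px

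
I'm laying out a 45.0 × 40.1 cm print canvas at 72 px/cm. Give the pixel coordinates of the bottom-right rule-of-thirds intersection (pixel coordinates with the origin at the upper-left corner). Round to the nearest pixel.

In pixels the canvas is 45.0 × 72 = 3240 wide and 40.1 × 72 = 2887.2 tall.
The bottom-right point is two-thirds across and two-thirds down:
x = 2 × 3240/3 ≈ 2160; y = 2 × 2887.2/3 ≈ 1925.

x = 2160 px, y = 1925 px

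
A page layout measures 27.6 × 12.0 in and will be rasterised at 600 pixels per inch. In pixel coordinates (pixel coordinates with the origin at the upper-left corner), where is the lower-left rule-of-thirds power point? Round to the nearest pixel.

x = 5520 px, y = 4800 px

In pixels the canvas is 27.6 × 600 = 16560 wide and 12.0 × 600 = 7200 tall.
The lower-left point is one-third across and two-thirds down:
x = 1 × 16560/3 ≈ 5520; y = 2 × 7200/3 ≈ 4800.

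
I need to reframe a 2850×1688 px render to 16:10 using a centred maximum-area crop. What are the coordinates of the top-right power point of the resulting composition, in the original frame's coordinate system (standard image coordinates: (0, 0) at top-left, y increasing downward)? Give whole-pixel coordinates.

(1875, 563)

2850/1688 > 16/10, so the 16:10 crop keeps the full height 1688 and trims width to 1688 × 16/10 = 2700.80 px.
Left offset = (2850 − 2700.80)/2 = 74.60 px; top offset = 0.
Top-right is two-thirds across and one-third down within the crop:
x = 74.60 + 2 × 2700.80/3 ≈ 1875; y = 0.00 + 1 × 1688.00/3 ≈ 563.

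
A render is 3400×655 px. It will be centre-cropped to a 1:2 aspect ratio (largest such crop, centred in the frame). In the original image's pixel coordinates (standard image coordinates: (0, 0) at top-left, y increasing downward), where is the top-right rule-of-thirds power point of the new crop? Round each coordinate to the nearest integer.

3400/655 > 1/2, so the 1:2 crop keeps the full height 655 and trims width to 655 × 1/2 = 327.50 px.
Left offset = (3400 − 327.50)/2 = 1536.25 px; top offset = 0.
Top-right is two-thirds across and one-third down within the crop:
x = 1536.25 + 2 × 327.50/3 ≈ 1755; y = 0.00 + 1 × 655.00/3 ≈ 218.

x = 1755 px, y = 218 px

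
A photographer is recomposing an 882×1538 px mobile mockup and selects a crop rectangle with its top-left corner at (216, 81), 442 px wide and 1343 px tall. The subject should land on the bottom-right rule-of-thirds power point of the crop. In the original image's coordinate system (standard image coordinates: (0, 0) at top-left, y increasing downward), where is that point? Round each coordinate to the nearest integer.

One third of the crop width 442 is 147.33 px.
One third of the crop height 1343 is 447.67 px.
The bottom-right point is two-thirds across and two-thirds down within the crop:
x = 216 + 2 × 147.33 ≈ 511; y = 81 + 2 × 447.67 ≈ 976.

x = 511 px, y = 976 px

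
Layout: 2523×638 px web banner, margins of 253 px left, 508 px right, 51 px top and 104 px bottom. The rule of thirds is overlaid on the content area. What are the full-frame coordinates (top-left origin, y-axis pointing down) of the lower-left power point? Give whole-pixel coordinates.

x = 840 px, y = 373 px

Content width = 2523 − 253 − 508 = 1762 px; content height = 638 − 51 − 104 = 483 px.
Lower-left is one-third across and two-thirds down within the content area.
x = 253 + 1 × 1762/3 = 253 + 587.33 ≈ 840
y = 51 + 2 × 483/3 = 51 + 322.00 ≈ 373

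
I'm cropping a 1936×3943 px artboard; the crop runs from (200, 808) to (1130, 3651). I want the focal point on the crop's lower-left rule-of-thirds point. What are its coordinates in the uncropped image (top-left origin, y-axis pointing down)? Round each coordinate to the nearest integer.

(510, 2703)

Crop width = 1130 − 200 = 930 px; one third is 310.00 px.
Crop height = 3651 − 808 = 2843 px; one third is 947.67 px.
The lower-left point is one-third across and two-thirds down within the crop:
x = 200 + 1 × 310.00 ≈ 510; y = 808 + 2 × 947.67 ≈ 2703.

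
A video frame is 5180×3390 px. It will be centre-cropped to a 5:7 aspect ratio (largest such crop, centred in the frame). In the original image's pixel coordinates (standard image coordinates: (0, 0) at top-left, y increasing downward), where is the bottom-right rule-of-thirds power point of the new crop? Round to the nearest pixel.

(2994, 2260)

5180/3390 > 5/7, so the 5:7 crop keeps the full height 3390 and trims width to 3390 × 5/7 = 2421.43 px.
Left offset = (5180 − 2421.43)/2 = 1379.29 px; top offset = 0.
Bottom-right is two-thirds across and two-thirds down within the crop:
x = 1379.29 + 2 × 2421.43/3 ≈ 2994; y = 0.00 + 2 × 3390.00/3 ≈ 2260.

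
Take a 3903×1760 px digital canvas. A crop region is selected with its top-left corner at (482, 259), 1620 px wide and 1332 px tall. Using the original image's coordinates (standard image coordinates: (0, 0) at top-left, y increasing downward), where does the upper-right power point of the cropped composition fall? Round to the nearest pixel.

One third of the crop width 1620 is 540.00 px.
One third of the crop height 1332 is 444.00 px.
The upper-right point is two-thirds across and one-third down within the crop:
x = 482 + 2 × 540.00 ≈ 1562; y = 259 + 1 × 444.00 ≈ 703.

x = 1562 px, y = 703 px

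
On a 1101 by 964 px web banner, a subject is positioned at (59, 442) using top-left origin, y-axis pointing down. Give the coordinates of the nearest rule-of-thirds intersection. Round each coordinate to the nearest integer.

Third lines: x ∈ {367, 734}, y ∈ {321, 643}.
59 is closer to x = 367; 442 is closer to y = 321.
So the nearest intersection is the upper-left power point.

(367, 321)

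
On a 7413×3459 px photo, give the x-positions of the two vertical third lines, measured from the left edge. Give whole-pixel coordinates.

7413 / 3 = 2471, so the vertical lines sit at one and two thirds of 7413.

x = 2471 px and x = 4942 px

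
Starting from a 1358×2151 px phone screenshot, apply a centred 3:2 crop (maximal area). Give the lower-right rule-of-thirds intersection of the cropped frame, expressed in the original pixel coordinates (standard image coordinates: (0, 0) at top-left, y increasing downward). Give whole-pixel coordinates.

(905, 1226)

1358/2151 < 3/2, so the 3:2 crop keeps the full width 1358 and trims height to 1358 × 2/3 = 905.33 px.
Top offset = (2151 − 905.33)/2 = 622.83 px; left offset = 0.
Lower-right is two-thirds across and two-thirds down within the crop:
x = 0.00 + 2 × 1358.00/3 ≈ 905; y = 622.83 + 2 × 905.33/3 ≈ 1226.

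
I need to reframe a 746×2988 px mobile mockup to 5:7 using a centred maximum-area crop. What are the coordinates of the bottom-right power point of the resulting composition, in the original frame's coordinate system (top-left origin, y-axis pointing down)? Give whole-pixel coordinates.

746/2988 < 5/7, so the 5:7 crop keeps the full width 746 and trims height to 746 × 7/5 = 1044.40 px.
Top offset = (2988 − 1044.40)/2 = 971.80 px; left offset = 0.
Bottom-right is two-thirds across and two-thirds down within the crop:
x = 0.00 + 2 × 746.00/3 ≈ 497; y = 971.80 + 2 × 1044.40/3 ≈ 1668.

x = 497 px, y = 1668 px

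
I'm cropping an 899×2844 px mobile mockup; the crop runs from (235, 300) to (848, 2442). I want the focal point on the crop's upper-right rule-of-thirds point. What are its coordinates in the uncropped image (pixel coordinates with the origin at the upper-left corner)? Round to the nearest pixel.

Crop width = 848 − 235 = 613 px; one third is 204.33 px.
Crop height = 2442 − 300 = 2142 px; one third is 714.00 px.
The upper-right point is two-thirds across and one-third down within the crop:
x = 235 + 2 × 204.33 ≈ 644; y = 300 + 1 × 714.00 ≈ 1014.

(644, 1014)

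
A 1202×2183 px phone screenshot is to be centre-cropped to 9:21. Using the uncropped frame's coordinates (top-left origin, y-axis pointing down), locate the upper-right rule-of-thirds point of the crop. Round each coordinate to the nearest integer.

1202/2183 > 9/21, so the 9:21 crop keeps the full height 2183 and trims width to 2183 × 9/21 = 935.57 px.
Left offset = (1202 − 935.57)/2 = 133.21 px; top offset = 0.
Upper-right is two-thirds across and one-third down within the crop:
x = 133.21 + 2 × 935.57/3 ≈ 757; y = 0.00 + 1 × 2183.00/3 ≈ 728.

x = 757 px, y = 728 px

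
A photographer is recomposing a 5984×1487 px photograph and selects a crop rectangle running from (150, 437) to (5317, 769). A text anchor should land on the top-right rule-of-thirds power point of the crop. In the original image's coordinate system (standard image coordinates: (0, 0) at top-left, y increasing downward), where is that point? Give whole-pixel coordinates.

x = 3595 px, y = 548 px

Crop width = 5317 − 150 = 5167 px; one third is 1722.33 px.
Crop height = 769 − 437 = 332 px; one third is 110.67 px.
The top-right point is two-thirds across and one-third down within the crop:
x = 150 + 2 × 1722.33 ≈ 3595; y = 437 + 1 × 110.67 ≈ 548.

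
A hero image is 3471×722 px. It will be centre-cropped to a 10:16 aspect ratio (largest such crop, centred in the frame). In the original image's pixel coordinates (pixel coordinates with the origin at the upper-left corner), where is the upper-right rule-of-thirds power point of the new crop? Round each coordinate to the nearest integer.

3471/722 > 10/16, so the 10:16 crop keeps the full height 722 and trims width to 722 × 10/16 = 451.25 px.
Left offset = (3471 − 451.25)/2 = 1509.88 px; top offset = 0.
Upper-right is two-thirds across and one-third down within the crop:
x = 1509.88 + 2 × 451.25/3 ≈ 1811; y = 0.00 + 1 × 722.00/3 ≈ 241.

(1811, 241)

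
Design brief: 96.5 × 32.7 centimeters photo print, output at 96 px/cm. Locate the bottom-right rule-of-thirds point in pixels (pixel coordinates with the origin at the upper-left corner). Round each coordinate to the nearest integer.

x = 6176 px, y = 2093 px

In pixels the canvas is 96.5 × 96 = 9264 wide and 32.7 × 96 = 3139.2 tall.
The bottom-right point is two-thirds across and two-thirds down:
x = 2 × 9264/3 ≈ 6176; y = 2 × 3139.2/3 ≈ 2093.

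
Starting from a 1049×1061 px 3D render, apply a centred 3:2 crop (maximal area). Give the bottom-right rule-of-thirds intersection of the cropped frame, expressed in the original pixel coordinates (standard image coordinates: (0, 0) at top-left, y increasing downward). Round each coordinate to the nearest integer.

1049/1061 < 3/2, so the 3:2 crop keeps the full width 1049 and trims height to 1049 × 2/3 = 699.33 px.
Top offset = (1061 − 699.33)/2 = 180.83 px; left offset = 0.
Bottom-right is two-thirds across and two-thirds down within the crop:
x = 0.00 + 2 × 1049.00/3 ≈ 699; y = 180.83 + 2 × 699.33/3 ≈ 647.

(699, 647)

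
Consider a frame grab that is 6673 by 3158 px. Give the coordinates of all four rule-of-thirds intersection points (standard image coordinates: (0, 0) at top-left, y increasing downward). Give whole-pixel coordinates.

One third of 6673 is 2224.33; one third of 3158 is 1052.67.
Vertical third lines at x = 2224 and x = 4449; horizontal third lines at y = 1053 and y = 2105.

(2224, 1053), (4449, 1053), (2224, 2105), (4449, 2105)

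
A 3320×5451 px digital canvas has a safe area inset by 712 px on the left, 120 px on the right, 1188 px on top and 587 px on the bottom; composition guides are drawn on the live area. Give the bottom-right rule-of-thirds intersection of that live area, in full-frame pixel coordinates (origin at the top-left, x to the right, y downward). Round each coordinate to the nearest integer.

Content width = 3320 − 712 − 120 = 2488 px; content height = 5451 − 1188 − 587 = 3676 px.
Bottom-right is two-thirds across and two-thirds down within the live area.
x = 712 + 2 × 2488/3 = 712 + 1658.67 ≈ 2371
y = 1188 + 2 × 3676/3 = 1188 + 2450.67 ≈ 3639

x = 2371 px, y = 3639 px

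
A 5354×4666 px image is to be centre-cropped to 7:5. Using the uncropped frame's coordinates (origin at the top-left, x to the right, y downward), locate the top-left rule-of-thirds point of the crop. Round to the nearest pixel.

5354/4666 < 7/5, so the 7:5 crop keeps the full width 5354 and trims height to 5354 × 5/7 = 3824.29 px.
Top offset = (4666 − 3824.29)/2 = 420.86 px; left offset = 0.
Top-left is one-third across and one-third down within the crop:
x = 0.00 + 1 × 5354.00/3 ≈ 1785; y = 420.86 + 1 × 3824.29/3 ≈ 1696.

(1785, 1696)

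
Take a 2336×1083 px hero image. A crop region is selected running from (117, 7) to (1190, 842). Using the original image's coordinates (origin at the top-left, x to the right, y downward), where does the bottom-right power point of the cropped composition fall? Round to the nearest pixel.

Crop width = 1190 − 117 = 1073 px; one third is 357.67 px.
Crop height = 842 − 7 = 835 px; one third is 278.33 px.
The bottom-right point is two-thirds across and two-thirds down within the crop:
x = 117 + 2 × 357.67 ≈ 832; y = 7 + 2 × 278.33 ≈ 564.

x = 832 px, y = 564 px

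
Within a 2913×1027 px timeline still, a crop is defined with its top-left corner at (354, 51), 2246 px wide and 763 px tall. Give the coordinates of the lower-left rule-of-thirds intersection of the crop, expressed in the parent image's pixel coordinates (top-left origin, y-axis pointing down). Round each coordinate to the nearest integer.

One third of the crop width 2246 is 748.67 px.
One third of the crop height 763 is 254.33 px.
The lower-left point is one-third across and two-thirds down within the crop:
x = 354 + 1 × 748.67 ≈ 1103; y = 51 + 2 × 254.33 ≈ 560.

x = 1103 px, y = 560 px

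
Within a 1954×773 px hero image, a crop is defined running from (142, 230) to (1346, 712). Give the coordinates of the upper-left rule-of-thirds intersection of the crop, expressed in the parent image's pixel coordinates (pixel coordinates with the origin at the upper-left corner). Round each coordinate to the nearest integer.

x = 543 px, y = 391 px

Crop width = 1346 − 142 = 1204 px; one third is 401.33 px.
Crop height = 712 − 230 = 482 px; one third is 160.67 px.
The upper-left point is one-third across and one-third down within the crop:
x = 142 + 1 × 401.33 ≈ 543; y = 230 + 1 × 160.67 ≈ 391.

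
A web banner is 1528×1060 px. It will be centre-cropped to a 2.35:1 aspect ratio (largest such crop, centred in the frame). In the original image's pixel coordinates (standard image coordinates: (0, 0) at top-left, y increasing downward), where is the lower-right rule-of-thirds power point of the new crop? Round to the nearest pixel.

(1019, 638)

1528/1060 < 2.35/1, so the 2.35:1 crop keeps the full width 1528 and trims height to 1528 × 1/2.35 = 650.21 px.
Top offset = (1060 − 650.21)/2 = 204.89 px; left offset = 0.
Lower-right is two-thirds across and two-thirds down within the crop:
x = 0.00 + 2 × 1528.00/3 ≈ 1019; y = 204.89 + 2 × 650.21/3 ≈ 638.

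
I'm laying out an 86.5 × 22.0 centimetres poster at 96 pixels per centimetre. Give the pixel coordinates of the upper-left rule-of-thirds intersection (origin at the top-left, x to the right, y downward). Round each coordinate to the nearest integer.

In pixels the canvas is 86.5 × 96 = 8304 wide and 22.0 × 96 = 2112 tall.
The upper-left point is one-third across and one-third down:
x = 1 × 8304/3 ≈ 2768; y = 1 × 2112/3 ≈ 704.

(2768, 704)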